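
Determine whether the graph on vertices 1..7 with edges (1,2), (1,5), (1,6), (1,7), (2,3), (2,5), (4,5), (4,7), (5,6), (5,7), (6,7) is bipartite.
No (odd cycle of length 3: 5 -> 1 -> 2 -> 5)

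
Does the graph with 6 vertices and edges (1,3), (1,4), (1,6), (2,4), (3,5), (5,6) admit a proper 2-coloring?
Yes. Partition: {1, 2, 5}, {3, 4, 6}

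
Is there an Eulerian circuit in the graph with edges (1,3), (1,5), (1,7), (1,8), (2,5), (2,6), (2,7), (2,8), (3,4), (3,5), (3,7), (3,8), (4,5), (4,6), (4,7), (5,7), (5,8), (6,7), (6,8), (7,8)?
No (2 vertices have odd degree: {3, 7}; Eulerian circuit requires 0)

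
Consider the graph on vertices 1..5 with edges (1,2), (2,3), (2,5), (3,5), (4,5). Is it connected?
Yes (BFS from 1 visits [1, 2, 3, 5, 4] — all 5 vertices reached)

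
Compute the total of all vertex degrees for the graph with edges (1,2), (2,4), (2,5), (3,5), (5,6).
10 (handshake: sum of degrees = 2|E| = 2 x 5 = 10)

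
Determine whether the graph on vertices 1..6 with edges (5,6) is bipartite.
Yes. Partition: {1, 2, 3, 4, 5}, {6}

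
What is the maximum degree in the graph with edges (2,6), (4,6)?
2 (attained at vertex 6)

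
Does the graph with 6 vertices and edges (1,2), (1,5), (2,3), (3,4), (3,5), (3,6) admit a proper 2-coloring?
Yes. Partition: {1, 3}, {2, 4, 5, 6}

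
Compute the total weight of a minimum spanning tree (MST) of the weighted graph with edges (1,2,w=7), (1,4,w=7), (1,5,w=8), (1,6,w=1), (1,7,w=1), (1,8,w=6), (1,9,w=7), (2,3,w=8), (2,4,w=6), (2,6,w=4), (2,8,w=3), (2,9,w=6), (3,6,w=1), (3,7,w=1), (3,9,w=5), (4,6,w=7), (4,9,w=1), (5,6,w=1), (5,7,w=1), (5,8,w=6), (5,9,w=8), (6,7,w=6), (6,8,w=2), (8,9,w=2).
12 (MST edges: (1,6,w=1), (1,7,w=1), (2,8,w=3), (3,7,w=1), (4,9,w=1), (5,6,w=1), (6,8,w=2), (8,9,w=2); sum of weights 1 + 1 + 3 + 1 + 1 + 1 + 2 + 2 = 12)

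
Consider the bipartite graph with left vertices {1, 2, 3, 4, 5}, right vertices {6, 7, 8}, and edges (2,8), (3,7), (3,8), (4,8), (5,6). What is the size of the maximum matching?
3 (matching: (2,8), (3,7), (5,6); upper bound min(|L|,|R|) = min(5,3) = 3)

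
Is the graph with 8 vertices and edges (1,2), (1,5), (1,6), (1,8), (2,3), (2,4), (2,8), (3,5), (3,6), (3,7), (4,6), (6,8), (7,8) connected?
Yes (BFS from 1 visits [1, 2, 5, 6, 8, 3, 4, 7] — all 8 vertices reached)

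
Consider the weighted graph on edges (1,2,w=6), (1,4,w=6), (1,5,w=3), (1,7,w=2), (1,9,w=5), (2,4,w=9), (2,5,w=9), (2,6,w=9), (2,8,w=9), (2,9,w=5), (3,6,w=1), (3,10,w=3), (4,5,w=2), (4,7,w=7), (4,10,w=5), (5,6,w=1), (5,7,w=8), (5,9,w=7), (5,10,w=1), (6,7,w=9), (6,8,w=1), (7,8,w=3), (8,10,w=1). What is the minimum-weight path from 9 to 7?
7 (path: 9 -> 1 -> 7; weights 5 + 2 = 7)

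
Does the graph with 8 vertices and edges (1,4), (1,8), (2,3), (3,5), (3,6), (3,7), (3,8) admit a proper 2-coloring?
Yes. Partition: {1, 3}, {2, 4, 5, 6, 7, 8}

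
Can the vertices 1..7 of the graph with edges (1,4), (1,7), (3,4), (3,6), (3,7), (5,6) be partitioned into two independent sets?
Yes. Partition: {1, 2, 3, 5}, {4, 6, 7}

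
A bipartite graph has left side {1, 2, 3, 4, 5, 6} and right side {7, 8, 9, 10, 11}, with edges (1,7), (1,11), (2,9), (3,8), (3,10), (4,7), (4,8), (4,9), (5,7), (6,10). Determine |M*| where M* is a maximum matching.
5 (matching: (1,11), (2,9), (3,10), (4,8), (5,7); upper bound min(|L|,|R|) = min(6,5) = 5)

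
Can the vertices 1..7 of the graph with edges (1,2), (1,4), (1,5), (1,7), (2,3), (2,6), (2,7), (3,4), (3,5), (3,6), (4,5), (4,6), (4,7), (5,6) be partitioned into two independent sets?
No (odd cycle of length 3: 5 -> 1 -> 4 -> 5)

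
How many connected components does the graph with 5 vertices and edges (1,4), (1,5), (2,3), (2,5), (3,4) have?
1 (components: {1, 2, 3, 4, 5})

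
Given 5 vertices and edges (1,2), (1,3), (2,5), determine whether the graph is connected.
No, it has 2 components: {1, 2, 3, 5}, {4}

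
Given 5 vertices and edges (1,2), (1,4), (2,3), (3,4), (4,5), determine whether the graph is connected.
Yes (BFS from 1 visits [1, 2, 4, 3, 5] — all 5 vertices reached)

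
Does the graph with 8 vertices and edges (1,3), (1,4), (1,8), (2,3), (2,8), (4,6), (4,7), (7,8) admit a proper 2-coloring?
Yes. Partition: {1, 2, 5, 6, 7}, {3, 4, 8}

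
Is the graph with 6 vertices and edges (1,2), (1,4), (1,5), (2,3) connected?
No, it has 2 components: {1, 2, 3, 4, 5}, {6}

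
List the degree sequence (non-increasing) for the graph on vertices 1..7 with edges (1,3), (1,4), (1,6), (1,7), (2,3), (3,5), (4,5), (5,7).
[4, 3, 3, 2, 2, 1, 1] (degrees: deg(1)=4, deg(2)=1, deg(3)=3, deg(4)=2, deg(5)=3, deg(6)=1, deg(7)=2)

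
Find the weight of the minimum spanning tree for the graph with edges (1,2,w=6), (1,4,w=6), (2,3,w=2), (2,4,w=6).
14 (MST edges: (1,2,w=6), (1,4,w=6), (2,3,w=2); sum of weights 6 + 6 + 2 = 14)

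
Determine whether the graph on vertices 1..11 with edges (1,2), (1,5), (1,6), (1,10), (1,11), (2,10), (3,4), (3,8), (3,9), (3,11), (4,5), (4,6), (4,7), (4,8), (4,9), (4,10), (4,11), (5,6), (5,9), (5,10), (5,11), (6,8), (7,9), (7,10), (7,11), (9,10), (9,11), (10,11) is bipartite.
No (odd cycle of length 3: 10 -> 1 -> 2 -> 10)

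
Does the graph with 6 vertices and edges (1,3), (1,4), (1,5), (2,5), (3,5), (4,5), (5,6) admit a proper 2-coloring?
No (odd cycle of length 3: 5 -> 1 -> 3 -> 5)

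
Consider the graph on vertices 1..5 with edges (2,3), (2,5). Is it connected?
No, it has 3 components: {1}, {2, 3, 5}, {4}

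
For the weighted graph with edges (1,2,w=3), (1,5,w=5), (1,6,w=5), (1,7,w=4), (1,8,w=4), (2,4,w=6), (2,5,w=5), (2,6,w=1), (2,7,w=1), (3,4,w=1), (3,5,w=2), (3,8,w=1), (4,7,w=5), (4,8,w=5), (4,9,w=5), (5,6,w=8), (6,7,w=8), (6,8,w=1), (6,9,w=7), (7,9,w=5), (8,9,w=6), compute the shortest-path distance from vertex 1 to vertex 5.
5 (path: 1 -> 5; weights 5 = 5)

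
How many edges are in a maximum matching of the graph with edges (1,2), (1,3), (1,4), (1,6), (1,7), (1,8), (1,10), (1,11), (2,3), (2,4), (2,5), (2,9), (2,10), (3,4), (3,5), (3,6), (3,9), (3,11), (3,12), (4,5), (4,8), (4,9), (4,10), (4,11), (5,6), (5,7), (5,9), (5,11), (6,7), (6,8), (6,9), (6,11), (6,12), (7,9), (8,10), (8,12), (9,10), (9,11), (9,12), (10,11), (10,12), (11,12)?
6 (matching: (1,10), (2,3), (4,8), (5,11), (6,12), (7,9); upper bound floor(n/2) = floor(12/2) = 6)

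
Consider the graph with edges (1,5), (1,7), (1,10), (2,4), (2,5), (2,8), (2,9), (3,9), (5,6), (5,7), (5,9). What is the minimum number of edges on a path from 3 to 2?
2 (path: 3 -> 9 -> 2, 2 edges)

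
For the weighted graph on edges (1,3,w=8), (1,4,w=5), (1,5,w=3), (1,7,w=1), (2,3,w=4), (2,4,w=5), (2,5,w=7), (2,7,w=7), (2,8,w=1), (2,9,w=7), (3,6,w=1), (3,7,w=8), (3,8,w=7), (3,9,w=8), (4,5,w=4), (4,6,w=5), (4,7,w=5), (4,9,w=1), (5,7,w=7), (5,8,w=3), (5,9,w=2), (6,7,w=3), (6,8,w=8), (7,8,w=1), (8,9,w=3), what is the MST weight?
13 (MST edges: (1,5,w=3), (1,7,w=1), (2,8,w=1), (3,6,w=1), (4,9,w=1), (5,9,w=2), (6,7,w=3), (7,8,w=1); sum of weights 3 + 1 + 1 + 1 + 1 + 2 + 3 + 1 = 13)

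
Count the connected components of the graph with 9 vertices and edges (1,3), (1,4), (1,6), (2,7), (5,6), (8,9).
3 (components: {1, 3, 4, 5, 6}, {2, 7}, {8, 9})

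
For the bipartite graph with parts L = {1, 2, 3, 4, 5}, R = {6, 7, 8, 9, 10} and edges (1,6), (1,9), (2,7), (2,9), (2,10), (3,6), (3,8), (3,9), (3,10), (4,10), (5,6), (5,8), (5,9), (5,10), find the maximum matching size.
5 (matching: (1,9), (2,7), (3,8), (4,10), (5,6); upper bound min(|L|,|R|) = min(5,5) = 5)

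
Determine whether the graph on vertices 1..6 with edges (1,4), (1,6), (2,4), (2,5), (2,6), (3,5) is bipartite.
Yes. Partition: {1, 2, 3}, {4, 5, 6}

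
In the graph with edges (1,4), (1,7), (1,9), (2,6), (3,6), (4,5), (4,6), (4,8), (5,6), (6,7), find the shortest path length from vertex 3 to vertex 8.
3 (path: 3 -> 6 -> 4 -> 8, 3 edges)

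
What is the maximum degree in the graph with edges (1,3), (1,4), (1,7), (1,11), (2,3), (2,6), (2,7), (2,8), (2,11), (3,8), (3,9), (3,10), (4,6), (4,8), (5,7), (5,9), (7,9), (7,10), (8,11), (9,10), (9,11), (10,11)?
5 (attained at vertices 2, 3, 7, 9, 11)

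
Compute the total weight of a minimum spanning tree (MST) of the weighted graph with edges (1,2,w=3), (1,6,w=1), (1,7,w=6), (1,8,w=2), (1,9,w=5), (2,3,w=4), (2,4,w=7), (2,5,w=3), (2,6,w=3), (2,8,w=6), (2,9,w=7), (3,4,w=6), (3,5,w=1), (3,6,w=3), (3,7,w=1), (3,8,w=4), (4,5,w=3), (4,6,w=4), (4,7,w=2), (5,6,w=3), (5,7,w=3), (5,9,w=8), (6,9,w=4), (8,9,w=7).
17 (MST edges: (1,2,w=3), (1,6,w=1), (1,8,w=2), (2,5,w=3), (3,5,w=1), (3,7,w=1), (4,7,w=2), (6,9,w=4); sum of weights 3 + 1 + 2 + 3 + 1 + 1 + 2 + 4 = 17)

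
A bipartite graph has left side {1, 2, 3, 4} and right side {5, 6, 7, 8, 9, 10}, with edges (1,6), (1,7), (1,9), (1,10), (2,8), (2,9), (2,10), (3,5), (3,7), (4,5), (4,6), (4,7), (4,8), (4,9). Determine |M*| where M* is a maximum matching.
4 (matching: (1,10), (2,9), (3,7), (4,8); upper bound min(|L|,|R|) = min(4,6) = 4)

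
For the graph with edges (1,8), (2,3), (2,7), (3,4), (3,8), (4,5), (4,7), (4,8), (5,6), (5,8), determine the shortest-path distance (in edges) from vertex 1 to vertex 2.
3 (path: 1 -> 8 -> 3 -> 2, 3 edges)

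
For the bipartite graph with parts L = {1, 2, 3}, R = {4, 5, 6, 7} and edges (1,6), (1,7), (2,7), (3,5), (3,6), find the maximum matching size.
3 (matching: (1,6), (2,7), (3,5); upper bound min(|L|,|R|) = min(3,4) = 3)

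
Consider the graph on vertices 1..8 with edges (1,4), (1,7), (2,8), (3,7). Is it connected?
No, it has 4 components: {1, 3, 4, 7}, {2, 8}, {5}, {6}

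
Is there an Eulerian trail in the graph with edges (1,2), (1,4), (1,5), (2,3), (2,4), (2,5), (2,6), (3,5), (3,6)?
No (4 vertices have odd degree: {1, 2, 3, 5}; Eulerian path requires 0 or 2)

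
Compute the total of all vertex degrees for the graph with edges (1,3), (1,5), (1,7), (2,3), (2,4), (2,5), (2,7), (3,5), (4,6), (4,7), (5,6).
22 (handshake: sum of degrees = 2|E| = 2 x 11 = 22)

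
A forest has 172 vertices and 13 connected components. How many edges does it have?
159 (Each of the 13 component trees on V_i vertices has V_i - 1 edges; summing gives V - C = 172 - 13 = 159)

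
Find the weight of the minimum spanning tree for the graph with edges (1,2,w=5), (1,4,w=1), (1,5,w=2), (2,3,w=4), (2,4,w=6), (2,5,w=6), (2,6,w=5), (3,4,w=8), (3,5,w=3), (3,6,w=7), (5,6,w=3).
13 (MST edges: (1,4,w=1), (1,5,w=2), (2,3,w=4), (3,5,w=3), (5,6,w=3); sum of weights 1 + 2 + 4 + 3 + 3 = 13)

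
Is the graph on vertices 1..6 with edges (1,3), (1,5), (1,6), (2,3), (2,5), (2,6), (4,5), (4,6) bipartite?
Yes. Partition: {1, 2, 4}, {3, 5, 6}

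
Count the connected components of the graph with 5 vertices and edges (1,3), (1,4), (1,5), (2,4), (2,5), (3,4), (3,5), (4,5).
1 (components: {1, 2, 3, 4, 5})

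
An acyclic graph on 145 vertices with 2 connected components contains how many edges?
143 (Each of the 2 component trees on V_i vertices has V_i - 1 edges; summing gives V - C = 145 - 2 = 143)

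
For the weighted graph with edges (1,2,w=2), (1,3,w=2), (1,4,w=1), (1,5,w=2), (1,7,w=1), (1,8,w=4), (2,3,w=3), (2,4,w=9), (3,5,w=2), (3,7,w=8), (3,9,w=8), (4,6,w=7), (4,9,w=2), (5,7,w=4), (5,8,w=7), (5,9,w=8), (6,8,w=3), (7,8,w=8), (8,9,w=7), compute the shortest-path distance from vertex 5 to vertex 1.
2 (path: 5 -> 1; weights 2 = 2)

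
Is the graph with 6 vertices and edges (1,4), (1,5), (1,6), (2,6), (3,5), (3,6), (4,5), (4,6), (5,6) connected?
Yes (BFS from 1 visits [1, 4, 5, 6, 3, 2] — all 6 vertices reached)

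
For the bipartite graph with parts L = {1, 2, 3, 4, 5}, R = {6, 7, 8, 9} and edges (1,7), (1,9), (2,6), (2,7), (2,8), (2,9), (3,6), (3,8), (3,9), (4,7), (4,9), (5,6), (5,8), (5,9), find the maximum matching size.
4 (matching: (1,9), (2,8), (3,6), (4,7); upper bound min(|L|,|R|) = min(5,4) = 4)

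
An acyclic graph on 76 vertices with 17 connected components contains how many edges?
59 (Each of the 17 component trees on V_i vertices has V_i - 1 edges; summing gives V - C = 76 - 17 = 59)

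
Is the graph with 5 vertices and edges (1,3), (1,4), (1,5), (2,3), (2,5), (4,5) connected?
Yes (BFS from 1 visits [1, 3, 4, 5, 2] — all 5 vertices reached)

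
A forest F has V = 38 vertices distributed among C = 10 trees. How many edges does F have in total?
28 (Each of the 10 component trees on V_i vertices has V_i - 1 edges; summing gives V - C = 38 - 10 = 28)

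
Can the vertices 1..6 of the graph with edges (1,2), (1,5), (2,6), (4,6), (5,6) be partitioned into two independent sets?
Yes. Partition: {1, 3, 6}, {2, 4, 5}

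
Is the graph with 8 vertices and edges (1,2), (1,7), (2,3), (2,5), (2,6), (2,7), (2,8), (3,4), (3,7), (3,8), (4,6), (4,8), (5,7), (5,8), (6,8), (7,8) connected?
Yes (BFS from 1 visits [1, 2, 7, 3, 5, 6, 8, 4] — all 8 vertices reached)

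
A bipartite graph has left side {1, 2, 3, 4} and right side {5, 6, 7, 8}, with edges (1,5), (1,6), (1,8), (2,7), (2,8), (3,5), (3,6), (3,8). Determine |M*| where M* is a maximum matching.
3 (matching: (1,8), (2,7), (3,6); upper bound min(|L|,|R|) = min(4,4) = 4)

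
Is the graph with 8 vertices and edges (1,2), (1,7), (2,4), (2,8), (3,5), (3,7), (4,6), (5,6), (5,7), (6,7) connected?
Yes (BFS from 1 visits [1, 2, 7, 4, 8, 3, 5, 6] — all 8 vertices reached)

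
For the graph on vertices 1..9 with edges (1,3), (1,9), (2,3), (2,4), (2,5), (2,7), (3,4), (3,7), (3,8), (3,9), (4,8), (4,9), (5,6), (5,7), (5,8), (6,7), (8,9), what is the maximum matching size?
4 (matching: (2,7), (3,9), (4,8), (5,6); upper bound floor(n/2) = floor(9/2) = 4)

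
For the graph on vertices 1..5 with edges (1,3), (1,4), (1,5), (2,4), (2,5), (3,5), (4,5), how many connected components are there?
1 (components: {1, 2, 3, 4, 5})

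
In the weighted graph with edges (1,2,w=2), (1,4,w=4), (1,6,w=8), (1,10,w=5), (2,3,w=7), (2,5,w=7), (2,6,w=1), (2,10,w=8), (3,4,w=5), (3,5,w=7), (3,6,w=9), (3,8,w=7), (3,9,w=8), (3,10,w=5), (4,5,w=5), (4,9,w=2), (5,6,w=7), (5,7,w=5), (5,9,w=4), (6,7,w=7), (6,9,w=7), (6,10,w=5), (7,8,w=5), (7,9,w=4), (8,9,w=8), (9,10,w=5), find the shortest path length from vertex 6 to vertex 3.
8 (path: 6 -> 2 -> 3; weights 1 + 7 = 8)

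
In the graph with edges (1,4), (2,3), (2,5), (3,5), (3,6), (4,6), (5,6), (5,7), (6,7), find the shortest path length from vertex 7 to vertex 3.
2 (path: 7 -> 6 -> 3, 2 edges)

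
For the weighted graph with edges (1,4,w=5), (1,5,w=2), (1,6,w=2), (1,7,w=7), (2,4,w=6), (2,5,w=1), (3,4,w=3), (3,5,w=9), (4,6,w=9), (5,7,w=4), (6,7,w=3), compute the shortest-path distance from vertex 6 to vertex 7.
3 (path: 6 -> 7; weights 3 = 3)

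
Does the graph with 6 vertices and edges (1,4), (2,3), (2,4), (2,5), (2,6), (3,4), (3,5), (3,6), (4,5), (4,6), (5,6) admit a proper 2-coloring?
No (odd cycle of length 3: 3 -> 4 -> 2 -> 3)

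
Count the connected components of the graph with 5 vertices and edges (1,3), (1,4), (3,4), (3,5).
2 (components: {1, 3, 4, 5}, {2})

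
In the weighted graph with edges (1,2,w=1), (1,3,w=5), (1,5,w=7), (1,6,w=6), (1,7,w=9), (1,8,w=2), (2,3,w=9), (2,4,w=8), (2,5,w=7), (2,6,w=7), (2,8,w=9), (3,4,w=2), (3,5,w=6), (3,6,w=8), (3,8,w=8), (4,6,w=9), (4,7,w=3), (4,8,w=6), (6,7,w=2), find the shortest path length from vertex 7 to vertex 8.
9 (path: 7 -> 4 -> 8; weights 3 + 6 = 9)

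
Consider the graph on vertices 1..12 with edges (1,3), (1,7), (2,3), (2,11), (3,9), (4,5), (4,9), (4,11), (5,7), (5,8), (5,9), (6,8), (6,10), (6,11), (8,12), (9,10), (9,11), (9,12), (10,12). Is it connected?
Yes (BFS from 1 visits [1, 3, 7, 2, 9, 5, 11, 4, 10, 12, 8, 6] — all 12 vertices reached)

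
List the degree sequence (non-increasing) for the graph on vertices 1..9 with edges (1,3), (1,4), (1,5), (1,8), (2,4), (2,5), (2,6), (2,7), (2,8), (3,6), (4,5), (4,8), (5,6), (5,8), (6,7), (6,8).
[5, 5, 5, 5, 4, 4, 2, 2, 0] (degrees: deg(1)=4, deg(2)=5, deg(3)=2, deg(4)=4, deg(5)=5, deg(6)=5, deg(7)=2, deg(8)=5, deg(9)=0)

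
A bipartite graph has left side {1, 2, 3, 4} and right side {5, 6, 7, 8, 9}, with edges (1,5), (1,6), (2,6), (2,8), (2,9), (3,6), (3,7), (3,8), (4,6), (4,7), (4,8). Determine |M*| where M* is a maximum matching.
4 (matching: (1,6), (2,9), (3,8), (4,7); upper bound min(|L|,|R|) = min(4,5) = 4)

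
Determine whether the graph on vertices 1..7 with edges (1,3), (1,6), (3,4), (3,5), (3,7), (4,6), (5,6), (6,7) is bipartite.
Yes. Partition: {1, 2, 4, 5, 7}, {3, 6}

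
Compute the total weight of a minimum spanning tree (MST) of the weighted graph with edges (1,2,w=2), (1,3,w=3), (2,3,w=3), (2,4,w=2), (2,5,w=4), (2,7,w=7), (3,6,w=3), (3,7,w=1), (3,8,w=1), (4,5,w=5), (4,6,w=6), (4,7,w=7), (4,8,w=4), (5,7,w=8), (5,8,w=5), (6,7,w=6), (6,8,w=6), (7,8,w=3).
16 (MST edges: (1,2,w=2), (1,3,w=3), (2,4,w=2), (2,5,w=4), (3,6,w=3), (3,7,w=1), (3,8,w=1); sum of weights 2 + 3 + 2 + 4 + 3 + 1 + 1 = 16)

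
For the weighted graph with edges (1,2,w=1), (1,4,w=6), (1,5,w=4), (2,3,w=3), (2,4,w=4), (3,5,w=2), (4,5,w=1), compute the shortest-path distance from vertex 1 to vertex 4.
5 (path: 1 -> 2 -> 4; weights 1 + 4 = 5)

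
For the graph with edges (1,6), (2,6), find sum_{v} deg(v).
4 (handshake: sum of degrees = 2|E| = 2 x 2 = 4)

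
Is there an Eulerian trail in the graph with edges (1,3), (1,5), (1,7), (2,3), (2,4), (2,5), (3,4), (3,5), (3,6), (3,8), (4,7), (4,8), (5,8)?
No (4 vertices have odd degree: {1, 2, 6, 8}; Eulerian path requires 0 or 2)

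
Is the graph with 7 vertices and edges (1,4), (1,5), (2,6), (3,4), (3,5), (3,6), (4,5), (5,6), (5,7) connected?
Yes (BFS from 1 visits [1, 4, 5, 3, 6, 7, 2] — all 7 vertices reached)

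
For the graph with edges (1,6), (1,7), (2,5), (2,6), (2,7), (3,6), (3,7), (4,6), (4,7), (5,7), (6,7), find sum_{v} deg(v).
22 (handshake: sum of degrees = 2|E| = 2 x 11 = 22)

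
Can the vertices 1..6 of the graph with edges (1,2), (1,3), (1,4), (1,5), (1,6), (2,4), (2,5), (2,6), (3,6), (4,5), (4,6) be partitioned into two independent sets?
No (odd cycle of length 3: 6 -> 1 -> 2 -> 6)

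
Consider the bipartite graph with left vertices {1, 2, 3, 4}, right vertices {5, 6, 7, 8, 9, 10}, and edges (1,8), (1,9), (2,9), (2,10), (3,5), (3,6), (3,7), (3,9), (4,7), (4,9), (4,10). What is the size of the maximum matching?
4 (matching: (1,8), (2,10), (3,9), (4,7); upper bound min(|L|,|R|) = min(4,6) = 4)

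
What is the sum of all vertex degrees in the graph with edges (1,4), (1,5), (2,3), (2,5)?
8 (handshake: sum of degrees = 2|E| = 2 x 4 = 8)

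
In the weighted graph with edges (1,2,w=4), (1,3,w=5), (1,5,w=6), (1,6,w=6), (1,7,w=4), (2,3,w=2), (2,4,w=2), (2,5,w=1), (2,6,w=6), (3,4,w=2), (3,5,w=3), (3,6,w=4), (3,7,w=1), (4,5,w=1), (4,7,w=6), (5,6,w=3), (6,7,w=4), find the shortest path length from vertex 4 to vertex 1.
6 (path: 4 -> 2 -> 1; weights 2 + 4 = 6)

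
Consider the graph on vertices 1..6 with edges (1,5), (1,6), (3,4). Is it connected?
No, it has 3 components: {1, 5, 6}, {2}, {3, 4}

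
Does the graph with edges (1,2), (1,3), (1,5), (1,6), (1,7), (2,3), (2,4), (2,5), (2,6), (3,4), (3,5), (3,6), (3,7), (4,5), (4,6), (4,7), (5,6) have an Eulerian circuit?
No (6 vertices have odd degree: {1, 2, 4, 5, 6, 7}; Eulerian circuit requires 0)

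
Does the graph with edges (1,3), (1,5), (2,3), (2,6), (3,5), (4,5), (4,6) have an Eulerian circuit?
No (2 vertices have odd degree: {3, 5}; Eulerian circuit requires 0)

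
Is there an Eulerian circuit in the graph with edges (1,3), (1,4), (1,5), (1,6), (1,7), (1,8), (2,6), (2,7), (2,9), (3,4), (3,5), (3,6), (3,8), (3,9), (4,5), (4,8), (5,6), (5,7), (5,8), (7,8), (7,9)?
No (4 vertices have odd degree: {2, 7, 8, 9}; Eulerian circuit requires 0)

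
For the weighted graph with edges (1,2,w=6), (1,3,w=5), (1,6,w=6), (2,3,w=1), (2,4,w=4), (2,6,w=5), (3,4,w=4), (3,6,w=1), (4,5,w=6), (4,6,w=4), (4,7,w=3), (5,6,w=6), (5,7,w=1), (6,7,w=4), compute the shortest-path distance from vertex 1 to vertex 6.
6 (path: 1 -> 6; weights 6 = 6)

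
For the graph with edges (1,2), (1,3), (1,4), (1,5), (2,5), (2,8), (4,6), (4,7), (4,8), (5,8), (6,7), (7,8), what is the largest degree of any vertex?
4 (attained at vertices 1, 4, 8)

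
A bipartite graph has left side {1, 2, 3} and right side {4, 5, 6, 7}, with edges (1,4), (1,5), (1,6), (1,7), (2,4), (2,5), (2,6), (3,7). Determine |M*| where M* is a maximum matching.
3 (matching: (1,5), (2,6), (3,7); upper bound min(|L|,|R|) = min(3,4) = 3)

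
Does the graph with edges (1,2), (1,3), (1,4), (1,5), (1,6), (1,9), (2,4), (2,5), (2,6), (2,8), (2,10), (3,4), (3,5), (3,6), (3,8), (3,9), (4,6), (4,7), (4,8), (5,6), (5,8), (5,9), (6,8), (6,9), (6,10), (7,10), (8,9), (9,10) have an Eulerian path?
Yes — and in fact it has an Eulerian circuit (the graph is connected and all 10 vertices have even degree)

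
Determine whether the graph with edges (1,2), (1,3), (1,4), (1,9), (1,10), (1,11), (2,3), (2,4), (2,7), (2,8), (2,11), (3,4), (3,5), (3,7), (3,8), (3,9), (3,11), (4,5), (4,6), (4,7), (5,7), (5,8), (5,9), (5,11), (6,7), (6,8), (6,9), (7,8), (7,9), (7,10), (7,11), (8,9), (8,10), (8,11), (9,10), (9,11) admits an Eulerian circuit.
No (2 vertices have odd degree: {7, 11}; Eulerian circuit requires 0)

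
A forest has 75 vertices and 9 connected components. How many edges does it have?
66 (Each of the 9 component trees on V_i vertices has V_i - 1 edges; summing gives V - C = 75 - 9 = 66)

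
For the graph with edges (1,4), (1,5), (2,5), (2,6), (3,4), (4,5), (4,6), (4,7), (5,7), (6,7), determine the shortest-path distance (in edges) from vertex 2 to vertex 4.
2 (path: 2 -> 6 -> 4, 2 edges)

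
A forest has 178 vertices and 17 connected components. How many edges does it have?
161 (Each of the 17 component trees on V_i vertices has V_i - 1 edges; summing gives V - C = 178 - 17 = 161)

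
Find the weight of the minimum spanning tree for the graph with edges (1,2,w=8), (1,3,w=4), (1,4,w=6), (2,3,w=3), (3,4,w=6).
13 (MST edges: (1,3,w=4), (1,4,w=6), (2,3,w=3); sum of weights 4 + 6 + 3 = 13)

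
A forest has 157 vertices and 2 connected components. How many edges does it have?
155 (Each of the 2 component trees on V_i vertices has V_i - 1 edges; summing gives V - C = 157 - 2 = 155)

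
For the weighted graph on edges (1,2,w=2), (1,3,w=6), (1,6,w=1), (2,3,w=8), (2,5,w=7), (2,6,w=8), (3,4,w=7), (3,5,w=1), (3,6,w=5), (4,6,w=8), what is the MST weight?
16 (MST edges: (1,2,w=2), (1,6,w=1), (3,4,w=7), (3,5,w=1), (3,6,w=5); sum of weights 2 + 1 + 7 + 1 + 5 = 16)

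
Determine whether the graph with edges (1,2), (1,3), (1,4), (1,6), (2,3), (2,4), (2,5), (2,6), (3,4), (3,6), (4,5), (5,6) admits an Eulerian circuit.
No (2 vertices have odd degree: {2, 5}; Eulerian circuit requires 0)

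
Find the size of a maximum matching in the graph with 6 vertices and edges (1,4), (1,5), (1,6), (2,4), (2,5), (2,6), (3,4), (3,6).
3 (matching: (1,5), (2,6), (3,4); upper bound floor(n/2) = floor(6/2) = 3)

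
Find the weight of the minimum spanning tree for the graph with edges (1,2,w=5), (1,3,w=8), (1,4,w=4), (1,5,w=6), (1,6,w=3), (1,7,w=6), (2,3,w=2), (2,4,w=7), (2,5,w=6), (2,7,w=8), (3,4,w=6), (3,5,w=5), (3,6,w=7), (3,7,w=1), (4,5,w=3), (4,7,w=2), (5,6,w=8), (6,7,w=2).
13 (MST edges: (1,6,w=3), (2,3,w=2), (3,7,w=1), (4,5,w=3), (4,7,w=2), (6,7,w=2); sum of weights 3 + 2 + 1 + 3 + 2 + 2 = 13)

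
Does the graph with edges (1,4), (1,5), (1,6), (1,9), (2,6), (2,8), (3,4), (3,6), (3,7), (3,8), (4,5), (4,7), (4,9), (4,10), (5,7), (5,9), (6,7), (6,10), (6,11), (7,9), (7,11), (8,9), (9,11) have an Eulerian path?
Yes (the graph is connected and exactly 2 vertices have odd degree: {8, 11}; any Eulerian path must start and end at those)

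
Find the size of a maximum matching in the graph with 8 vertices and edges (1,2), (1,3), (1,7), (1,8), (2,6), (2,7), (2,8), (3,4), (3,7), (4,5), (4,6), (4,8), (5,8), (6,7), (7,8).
4 (matching: (1,2), (3,7), (4,6), (5,8); upper bound floor(n/2) = floor(8/2) = 4)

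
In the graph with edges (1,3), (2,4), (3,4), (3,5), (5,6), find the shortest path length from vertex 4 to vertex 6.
3 (path: 4 -> 3 -> 5 -> 6, 3 edges)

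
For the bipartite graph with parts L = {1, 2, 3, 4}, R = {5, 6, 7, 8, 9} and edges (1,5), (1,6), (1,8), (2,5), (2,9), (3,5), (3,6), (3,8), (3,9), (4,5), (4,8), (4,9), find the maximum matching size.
4 (matching: (1,8), (2,9), (3,6), (4,5); upper bound min(|L|,|R|) = min(4,5) = 4)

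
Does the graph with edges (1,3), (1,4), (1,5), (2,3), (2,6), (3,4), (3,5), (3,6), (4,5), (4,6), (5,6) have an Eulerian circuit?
No (2 vertices have odd degree: {1, 3}; Eulerian circuit requires 0)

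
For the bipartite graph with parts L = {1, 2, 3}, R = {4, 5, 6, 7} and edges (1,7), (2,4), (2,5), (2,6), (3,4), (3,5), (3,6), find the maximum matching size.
3 (matching: (1,7), (2,6), (3,5); upper bound min(|L|,|R|) = min(3,4) = 3)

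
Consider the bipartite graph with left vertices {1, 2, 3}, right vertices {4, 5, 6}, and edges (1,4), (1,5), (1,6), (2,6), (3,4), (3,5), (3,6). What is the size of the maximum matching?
3 (matching: (1,4), (2,6), (3,5); upper bound min(|L|,|R|) = min(3,3) = 3)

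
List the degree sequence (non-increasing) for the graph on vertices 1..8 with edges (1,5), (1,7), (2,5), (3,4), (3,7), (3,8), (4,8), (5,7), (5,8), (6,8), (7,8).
[5, 4, 4, 3, 2, 2, 1, 1] (degrees: deg(1)=2, deg(2)=1, deg(3)=3, deg(4)=2, deg(5)=4, deg(6)=1, deg(7)=4, deg(8)=5)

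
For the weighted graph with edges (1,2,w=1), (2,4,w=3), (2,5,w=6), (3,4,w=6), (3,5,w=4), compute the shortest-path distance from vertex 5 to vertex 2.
6 (path: 5 -> 2; weights 6 = 6)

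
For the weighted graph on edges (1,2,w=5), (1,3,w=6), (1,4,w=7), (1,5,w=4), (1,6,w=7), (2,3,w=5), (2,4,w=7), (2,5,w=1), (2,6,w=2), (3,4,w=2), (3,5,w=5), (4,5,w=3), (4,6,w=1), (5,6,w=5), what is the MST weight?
10 (MST edges: (1,5,w=4), (2,5,w=1), (2,6,w=2), (3,4,w=2), (4,6,w=1); sum of weights 4 + 1 + 2 + 2 + 1 = 10)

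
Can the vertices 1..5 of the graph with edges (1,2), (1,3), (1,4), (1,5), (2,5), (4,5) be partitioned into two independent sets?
No (odd cycle of length 3: 2 -> 1 -> 5 -> 2)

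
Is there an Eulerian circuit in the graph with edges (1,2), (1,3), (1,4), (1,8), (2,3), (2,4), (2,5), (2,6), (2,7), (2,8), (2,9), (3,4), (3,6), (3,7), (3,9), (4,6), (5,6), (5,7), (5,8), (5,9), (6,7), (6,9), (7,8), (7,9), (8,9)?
No (2 vertices have odd degree: {5, 8}; Eulerian circuit requires 0)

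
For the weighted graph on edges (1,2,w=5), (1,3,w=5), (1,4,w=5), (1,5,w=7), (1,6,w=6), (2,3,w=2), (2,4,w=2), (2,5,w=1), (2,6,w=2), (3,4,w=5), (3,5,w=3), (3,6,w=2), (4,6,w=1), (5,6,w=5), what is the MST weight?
11 (MST edges: (1,2,w=5), (2,3,w=2), (2,5,w=1), (2,6,w=2), (4,6,w=1); sum of weights 5 + 2 + 1 + 2 + 1 = 11)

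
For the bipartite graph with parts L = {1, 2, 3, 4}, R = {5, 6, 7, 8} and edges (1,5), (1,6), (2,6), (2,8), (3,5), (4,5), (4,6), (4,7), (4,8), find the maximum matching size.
4 (matching: (1,6), (2,8), (3,5), (4,7); upper bound min(|L|,|R|) = min(4,4) = 4)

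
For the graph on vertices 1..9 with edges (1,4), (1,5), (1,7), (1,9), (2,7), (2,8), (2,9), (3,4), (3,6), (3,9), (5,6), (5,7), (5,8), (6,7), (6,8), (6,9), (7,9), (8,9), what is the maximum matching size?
4 (matching: (1,4), (3,6), (5,8), (7,9); upper bound floor(n/2) = floor(9/2) = 4)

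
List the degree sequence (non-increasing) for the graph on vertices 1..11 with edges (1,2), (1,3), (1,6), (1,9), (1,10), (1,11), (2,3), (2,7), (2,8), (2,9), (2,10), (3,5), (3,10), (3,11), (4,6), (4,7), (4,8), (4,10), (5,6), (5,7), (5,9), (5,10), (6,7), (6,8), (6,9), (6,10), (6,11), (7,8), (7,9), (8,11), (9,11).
[8, 6, 6, 6, 6, 6, 5, 5, 5, 5, 4] (degrees: deg(1)=6, deg(2)=6, deg(3)=5, deg(4)=4, deg(5)=5, deg(6)=8, deg(7)=6, deg(8)=5, deg(9)=6, deg(10)=6, deg(11)=5)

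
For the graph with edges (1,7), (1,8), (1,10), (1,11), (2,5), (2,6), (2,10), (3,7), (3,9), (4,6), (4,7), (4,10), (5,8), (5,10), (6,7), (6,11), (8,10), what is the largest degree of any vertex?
5 (attained at vertex 10)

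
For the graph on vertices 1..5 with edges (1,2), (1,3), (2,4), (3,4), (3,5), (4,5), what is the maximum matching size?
2 (matching: (2,4), (3,5); upper bound floor(n/2) = floor(5/2) = 2)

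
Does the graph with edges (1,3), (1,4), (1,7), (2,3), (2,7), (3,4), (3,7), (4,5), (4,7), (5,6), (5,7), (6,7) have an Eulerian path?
Yes (the graph is connected and exactly 2 vertices have odd degree: {1, 5}; any Eulerian path must start and end at those)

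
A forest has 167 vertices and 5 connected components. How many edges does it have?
162 (Each of the 5 component trees on V_i vertices has V_i - 1 edges; summing gives V - C = 167 - 5 = 162)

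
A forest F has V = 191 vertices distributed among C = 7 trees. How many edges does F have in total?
184 (Each of the 7 component trees on V_i vertices has V_i - 1 edges; summing gives V - C = 191 - 7 = 184)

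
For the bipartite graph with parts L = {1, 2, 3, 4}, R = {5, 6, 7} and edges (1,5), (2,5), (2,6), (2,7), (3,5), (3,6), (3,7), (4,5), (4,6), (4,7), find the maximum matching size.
3 (matching: (1,5), (2,7), (3,6); upper bound min(|L|,|R|) = min(4,3) = 3)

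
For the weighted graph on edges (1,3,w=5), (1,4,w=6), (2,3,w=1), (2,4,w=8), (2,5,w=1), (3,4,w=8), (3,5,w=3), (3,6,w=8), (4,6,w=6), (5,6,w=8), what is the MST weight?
19 (MST edges: (1,3,w=5), (1,4,w=6), (2,3,w=1), (2,5,w=1), (4,6,w=6); sum of weights 5 + 6 + 1 + 1 + 6 = 19)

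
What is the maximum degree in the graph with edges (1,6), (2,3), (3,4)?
2 (attained at vertex 3)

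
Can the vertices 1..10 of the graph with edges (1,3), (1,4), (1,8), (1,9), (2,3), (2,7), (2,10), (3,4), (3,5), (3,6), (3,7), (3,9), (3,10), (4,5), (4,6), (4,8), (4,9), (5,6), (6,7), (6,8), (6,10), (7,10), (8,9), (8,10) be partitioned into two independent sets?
No (odd cycle of length 3: 9 -> 1 -> 3 -> 9)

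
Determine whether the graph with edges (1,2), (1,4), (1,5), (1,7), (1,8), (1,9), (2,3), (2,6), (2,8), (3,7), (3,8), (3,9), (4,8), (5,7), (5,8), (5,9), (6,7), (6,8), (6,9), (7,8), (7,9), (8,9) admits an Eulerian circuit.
Yes (the graph is connected and all 9 vertices have even degree)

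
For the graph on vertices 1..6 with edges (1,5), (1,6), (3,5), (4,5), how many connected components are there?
2 (components: {1, 3, 4, 5, 6}, {2})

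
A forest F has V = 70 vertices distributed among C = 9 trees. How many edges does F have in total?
61 (Each of the 9 component trees on V_i vertices has V_i - 1 edges; summing gives V - C = 70 - 9 = 61)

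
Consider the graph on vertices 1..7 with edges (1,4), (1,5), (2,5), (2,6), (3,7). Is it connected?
No, it has 2 components: {1, 2, 4, 5, 6}, {3, 7}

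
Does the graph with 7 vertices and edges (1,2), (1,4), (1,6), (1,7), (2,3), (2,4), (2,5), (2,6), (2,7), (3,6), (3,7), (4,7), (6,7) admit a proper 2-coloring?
No (odd cycle of length 3: 2 -> 1 -> 4 -> 2)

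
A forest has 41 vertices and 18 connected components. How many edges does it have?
23 (Each of the 18 component trees on V_i vertices has V_i - 1 edges; summing gives V - C = 41 - 18 = 23)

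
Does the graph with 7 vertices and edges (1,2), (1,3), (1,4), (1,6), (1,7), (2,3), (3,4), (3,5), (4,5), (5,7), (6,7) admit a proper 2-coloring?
No (odd cycle of length 3: 3 -> 1 -> 2 -> 3)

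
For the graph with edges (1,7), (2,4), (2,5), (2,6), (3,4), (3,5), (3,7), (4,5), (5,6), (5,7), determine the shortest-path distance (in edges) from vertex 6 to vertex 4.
2 (path: 6 -> 5 -> 4, 2 edges)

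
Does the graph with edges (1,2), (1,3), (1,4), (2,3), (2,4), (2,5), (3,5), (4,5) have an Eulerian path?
No (4 vertices have odd degree: {1, 3, 4, 5}; Eulerian path requires 0 or 2)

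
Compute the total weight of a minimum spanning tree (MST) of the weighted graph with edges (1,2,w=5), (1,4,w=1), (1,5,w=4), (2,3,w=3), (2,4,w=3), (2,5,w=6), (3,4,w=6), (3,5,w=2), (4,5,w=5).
9 (MST edges: (1,4,w=1), (2,3,w=3), (2,4,w=3), (3,5,w=2); sum of weights 1 + 3 + 3 + 2 = 9)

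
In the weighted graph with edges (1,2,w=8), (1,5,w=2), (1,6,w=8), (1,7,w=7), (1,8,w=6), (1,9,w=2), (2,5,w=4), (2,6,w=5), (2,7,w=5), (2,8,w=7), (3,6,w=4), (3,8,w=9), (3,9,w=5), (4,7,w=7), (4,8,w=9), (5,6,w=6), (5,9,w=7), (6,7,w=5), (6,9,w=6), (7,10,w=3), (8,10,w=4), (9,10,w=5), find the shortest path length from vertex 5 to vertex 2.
4 (path: 5 -> 2; weights 4 = 4)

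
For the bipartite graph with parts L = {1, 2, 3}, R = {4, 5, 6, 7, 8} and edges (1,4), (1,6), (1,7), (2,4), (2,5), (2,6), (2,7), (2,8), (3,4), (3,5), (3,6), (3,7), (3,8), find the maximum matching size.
3 (matching: (1,7), (2,8), (3,6); upper bound min(|L|,|R|) = min(3,5) = 3)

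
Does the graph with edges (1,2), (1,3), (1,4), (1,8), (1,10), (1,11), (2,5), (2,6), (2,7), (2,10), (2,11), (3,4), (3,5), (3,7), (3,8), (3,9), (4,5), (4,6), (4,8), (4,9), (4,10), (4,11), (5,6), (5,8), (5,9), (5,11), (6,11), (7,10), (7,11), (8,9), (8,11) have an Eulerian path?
Yes (the graph is connected and exactly 2 vertices have odd degree: {5, 11}; any Eulerian path must start and end at those)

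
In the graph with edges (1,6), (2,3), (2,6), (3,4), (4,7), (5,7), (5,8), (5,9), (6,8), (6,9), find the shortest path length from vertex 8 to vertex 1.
2 (path: 8 -> 6 -> 1, 2 edges)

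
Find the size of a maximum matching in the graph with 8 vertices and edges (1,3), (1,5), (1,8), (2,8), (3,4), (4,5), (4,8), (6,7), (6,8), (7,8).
4 (matching: (1,5), (2,8), (3,4), (6,7); upper bound floor(n/2) = floor(8/2) = 4)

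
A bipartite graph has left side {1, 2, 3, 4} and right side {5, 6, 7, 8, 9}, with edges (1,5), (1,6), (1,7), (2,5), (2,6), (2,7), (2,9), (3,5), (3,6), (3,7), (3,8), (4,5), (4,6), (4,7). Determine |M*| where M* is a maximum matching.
4 (matching: (1,7), (2,9), (3,8), (4,6); upper bound min(|L|,|R|) = min(4,5) = 4)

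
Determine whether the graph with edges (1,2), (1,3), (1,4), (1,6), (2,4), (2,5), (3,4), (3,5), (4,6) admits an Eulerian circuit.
No (2 vertices have odd degree: {2, 3}; Eulerian circuit requires 0)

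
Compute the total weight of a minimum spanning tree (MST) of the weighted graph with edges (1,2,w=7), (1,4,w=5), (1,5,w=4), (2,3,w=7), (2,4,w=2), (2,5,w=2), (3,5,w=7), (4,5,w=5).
15 (MST edges: (1,5,w=4), (2,3,w=7), (2,4,w=2), (2,5,w=2); sum of weights 4 + 7 + 2 + 2 = 15)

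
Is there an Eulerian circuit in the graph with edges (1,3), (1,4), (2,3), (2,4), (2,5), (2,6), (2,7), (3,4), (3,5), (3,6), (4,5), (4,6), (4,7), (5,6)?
No (2 vertices have odd degree: {2, 3}; Eulerian circuit requires 0)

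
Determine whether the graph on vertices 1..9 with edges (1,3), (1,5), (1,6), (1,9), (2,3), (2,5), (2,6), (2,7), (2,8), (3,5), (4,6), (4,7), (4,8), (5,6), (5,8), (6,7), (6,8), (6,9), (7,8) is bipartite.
No (odd cycle of length 3: 9 -> 1 -> 6 -> 9)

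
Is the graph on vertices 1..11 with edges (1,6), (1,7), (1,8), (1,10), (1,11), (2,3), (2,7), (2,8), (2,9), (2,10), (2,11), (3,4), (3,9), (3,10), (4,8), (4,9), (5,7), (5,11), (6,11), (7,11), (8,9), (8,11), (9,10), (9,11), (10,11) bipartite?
No (odd cycle of length 3: 10 -> 1 -> 11 -> 10)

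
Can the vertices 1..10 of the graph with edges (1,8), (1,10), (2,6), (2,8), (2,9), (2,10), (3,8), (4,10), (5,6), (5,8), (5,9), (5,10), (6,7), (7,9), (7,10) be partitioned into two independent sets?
Yes. Partition: {1, 2, 3, 4, 5, 7}, {6, 8, 9, 10}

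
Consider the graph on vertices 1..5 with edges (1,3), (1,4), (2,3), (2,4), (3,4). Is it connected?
No, it has 2 components: {1, 2, 3, 4}, {5}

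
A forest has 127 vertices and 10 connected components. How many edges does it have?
117 (Each of the 10 component trees on V_i vertices has V_i - 1 edges; summing gives V - C = 127 - 10 = 117)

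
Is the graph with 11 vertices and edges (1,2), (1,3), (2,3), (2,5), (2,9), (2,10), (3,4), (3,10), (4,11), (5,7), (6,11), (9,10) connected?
No, it has 2 components: {1, 2, 3, 4, 5, 6, 7, 9, 10, 11}, {8}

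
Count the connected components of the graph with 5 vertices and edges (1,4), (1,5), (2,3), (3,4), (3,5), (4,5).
1 (components: {1, 2, 3, 4, 5})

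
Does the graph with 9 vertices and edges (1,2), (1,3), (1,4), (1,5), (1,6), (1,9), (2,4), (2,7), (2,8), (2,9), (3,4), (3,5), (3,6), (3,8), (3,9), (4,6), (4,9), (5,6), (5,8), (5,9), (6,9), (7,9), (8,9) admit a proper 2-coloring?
No (odd cycle of length 3: 2 -> 1 -> 4 -> 2)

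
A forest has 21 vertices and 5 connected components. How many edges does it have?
16 (Each of the 5 component trees on V_i vertices has V_i - 1 edges; summing gives V - C = 21 - 5 = 16)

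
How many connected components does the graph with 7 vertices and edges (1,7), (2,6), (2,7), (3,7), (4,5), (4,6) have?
1 (components: {1, 2, 3, 4, 5, 6, 7})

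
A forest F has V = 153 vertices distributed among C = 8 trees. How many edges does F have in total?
145 (Each of the 8 component trees on V_i vertices has V_i - 1 edges; summing gives V - C = 153 - 8 = 145)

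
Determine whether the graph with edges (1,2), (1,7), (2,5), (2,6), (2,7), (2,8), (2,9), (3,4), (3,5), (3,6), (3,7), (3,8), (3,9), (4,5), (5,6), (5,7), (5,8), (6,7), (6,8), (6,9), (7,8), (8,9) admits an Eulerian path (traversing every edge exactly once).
Yes — and in fact it has an Eulerian circuit (the graph is connected and all 9 vertices have even degree)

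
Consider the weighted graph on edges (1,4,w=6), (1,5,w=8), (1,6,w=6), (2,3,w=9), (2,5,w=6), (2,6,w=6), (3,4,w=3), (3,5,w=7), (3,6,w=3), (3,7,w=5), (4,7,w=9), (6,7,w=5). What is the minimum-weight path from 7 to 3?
5 (path: 7 -> 3; weights 5 = 5)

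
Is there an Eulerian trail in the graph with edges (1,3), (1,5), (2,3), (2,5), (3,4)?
Yes (the graph is connected and exactly 2 vertices have odd degree: {3, 4}; any Eulerian path must start and end at those)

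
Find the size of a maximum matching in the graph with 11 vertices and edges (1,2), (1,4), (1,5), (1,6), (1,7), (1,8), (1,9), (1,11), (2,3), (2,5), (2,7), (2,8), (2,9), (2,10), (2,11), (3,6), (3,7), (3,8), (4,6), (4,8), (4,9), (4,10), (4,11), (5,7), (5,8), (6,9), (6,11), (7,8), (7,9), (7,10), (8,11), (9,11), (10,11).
5 (matching: (1,9), (2,10), (3,7), (4,11), (5,8); upper bound floor(n/2) = floor(11/2) = 5)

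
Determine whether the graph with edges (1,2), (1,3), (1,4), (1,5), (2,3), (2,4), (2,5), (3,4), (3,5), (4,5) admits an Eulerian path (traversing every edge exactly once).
Yes — and in fact it has an Eulerian circuit (the graph is connected and all 5 vertices have even degree)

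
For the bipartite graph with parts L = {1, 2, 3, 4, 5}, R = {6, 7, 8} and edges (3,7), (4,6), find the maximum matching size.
2 (matching: (3,7), (4,6); upper bound min(|L|,|R|) = min(5,3) = 3)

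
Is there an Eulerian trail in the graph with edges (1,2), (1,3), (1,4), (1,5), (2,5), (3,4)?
Yes — and in fact it has an Eulerian circuit (the graph is connected and all 5 vertices have even degree)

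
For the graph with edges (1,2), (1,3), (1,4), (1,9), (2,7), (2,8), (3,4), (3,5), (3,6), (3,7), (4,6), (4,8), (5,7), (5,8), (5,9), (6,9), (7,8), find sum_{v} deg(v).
34 (handshake: sum of degrees = 2|E| = 2 x 17 = 34)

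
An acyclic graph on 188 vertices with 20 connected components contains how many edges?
168 (Each of the 20 component trees on V_i vertices has V_i - 1 edges; summing gives V - C = 188 - 20 = 168)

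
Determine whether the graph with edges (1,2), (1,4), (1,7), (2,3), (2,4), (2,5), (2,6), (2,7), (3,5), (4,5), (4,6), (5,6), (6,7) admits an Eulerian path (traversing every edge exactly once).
Yes (the graph is connected and exactly 2 vertices have odd degree: {1, 7}; any Eulerian path must start and end at those)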